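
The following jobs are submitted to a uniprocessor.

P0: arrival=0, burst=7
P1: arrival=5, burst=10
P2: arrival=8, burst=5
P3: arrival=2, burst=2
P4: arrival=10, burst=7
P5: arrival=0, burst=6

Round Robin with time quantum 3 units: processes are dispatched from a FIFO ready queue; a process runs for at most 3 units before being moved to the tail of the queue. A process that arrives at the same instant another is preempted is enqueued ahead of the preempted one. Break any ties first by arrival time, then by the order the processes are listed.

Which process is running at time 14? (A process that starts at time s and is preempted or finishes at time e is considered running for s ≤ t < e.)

Gantt: | P0 0-3 | P5 3-6 | P3 6-8 | P0 8-11 | P1 11-14 | P5 14-17 | P2 17-20 | P4 20-23 | P0 23-24 | P1 24-27 | P2 27-29 | P4 29-32 | P1 32-35 | P4 35-36 | P1 36-37 |
Completion: P0=24  P1=37  P2=29  P3=8  P4=36  P5=17

P5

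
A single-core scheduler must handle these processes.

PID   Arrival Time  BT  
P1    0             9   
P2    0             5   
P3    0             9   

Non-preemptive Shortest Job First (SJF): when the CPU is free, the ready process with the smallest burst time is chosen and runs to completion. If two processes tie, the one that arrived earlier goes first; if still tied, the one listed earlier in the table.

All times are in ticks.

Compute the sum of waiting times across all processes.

Gantt: | P2 0-5 | P1 5-14 | P3 14-23 |
Completion: P1=14  P2=5  P3=23
Turnaround (C−A): P1=14  P2=5  P3=23
Waiting = turnaround − burst: P1=5, P2=0, P3=14
Total waiting = 5 + 0 + 14 = 19

19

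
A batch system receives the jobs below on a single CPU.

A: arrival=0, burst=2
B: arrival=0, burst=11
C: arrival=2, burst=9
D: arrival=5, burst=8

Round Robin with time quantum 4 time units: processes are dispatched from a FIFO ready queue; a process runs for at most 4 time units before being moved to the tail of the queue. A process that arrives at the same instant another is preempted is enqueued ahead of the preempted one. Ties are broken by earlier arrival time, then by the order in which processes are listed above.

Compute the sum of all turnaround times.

80

Schedule: | A 0-2 | B 2-6 | C 6-10 | D 10-14 | B 14-18 | C 18-22 | D 22-26 | B 26-29 | C 29-30 |
Completion: A=2  B=29  C=30  D=26
Turnaround = completion − arrival: A=2, B=29, C=28, D=21
Total turnaround = 2 + 29 + 28 + 21 = 80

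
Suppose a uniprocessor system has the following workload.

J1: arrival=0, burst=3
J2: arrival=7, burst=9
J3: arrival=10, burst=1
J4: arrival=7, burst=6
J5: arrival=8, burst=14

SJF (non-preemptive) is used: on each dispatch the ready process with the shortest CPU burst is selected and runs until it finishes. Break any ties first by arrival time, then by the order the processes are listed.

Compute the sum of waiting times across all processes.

25

Schedule: | J1 0-3 | idle 3-7 | J4 7-13 | J3 13-14 | J2 14-23 | J5 23-37 |
Completion: J1=3  J2=23  J3=14  J4=13  J5=37
Turnaround (C−A): J1=3  J2=16  J3=4  J4=6  J5=29
Waiting = turnaround − burst: J1=0, J2=7, J3=3, J4=0, J5=15
Total waiting = 0 + 7 + 3 + 0 + 15 = 25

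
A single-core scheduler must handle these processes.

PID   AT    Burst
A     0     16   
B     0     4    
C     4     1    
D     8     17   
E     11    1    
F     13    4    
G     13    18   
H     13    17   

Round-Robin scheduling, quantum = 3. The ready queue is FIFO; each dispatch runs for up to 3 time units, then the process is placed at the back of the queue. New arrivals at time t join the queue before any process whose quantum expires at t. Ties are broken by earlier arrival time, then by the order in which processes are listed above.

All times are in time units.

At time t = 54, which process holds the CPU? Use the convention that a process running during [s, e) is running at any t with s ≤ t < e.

Timeline: | A 0-3 | B 3-6 | A 6-9 | C 9-10 | B 10-11 | D 11-14 | A 14-17 | E 17-18 | F 18-21 | G 21-24 | H 24-27 | D 27-30 | A 30-33 | F 33-34 | G 34-37 | H 37-40 | D 40-43 | A 43-46 | G 46-49 | H 49-52 | D 52-55 | A 55-56 | G 56-59 | H 59-62 | D 62-65 | G 65-68 | H 68-71 | D 71-73 | G 73-76 | H 76-78 |
Completion: A=56  B=11  C=10  D=73  E=18  F=34  G=76  H=78
Turnaround (C−A): A=56  B=11  C=6  D=65  E=7  F=21  G=63  H=65

D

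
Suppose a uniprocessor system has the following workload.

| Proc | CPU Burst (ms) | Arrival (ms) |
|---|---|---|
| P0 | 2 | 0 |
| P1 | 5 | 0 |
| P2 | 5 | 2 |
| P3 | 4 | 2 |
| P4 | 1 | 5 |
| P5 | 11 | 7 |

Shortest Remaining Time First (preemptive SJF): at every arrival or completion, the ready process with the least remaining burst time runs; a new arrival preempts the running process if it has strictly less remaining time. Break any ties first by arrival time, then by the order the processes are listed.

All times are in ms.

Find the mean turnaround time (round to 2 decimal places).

Gantt: | P0 0-2 | P3 2-6 | P4 6-7 | P1 7-12 | P2 12-17 | P5 17-28 |
Completion: P0=2  P1=12  P2=17  P3=6  P4=7  P5=28
Turnaround (C−A): P0=2  P1=12  P2=15  P3=4  P4=2  P5=21
Turnaround times: P0=2, P1=12, P2=15, P3=4, P4=2, P5=21
Average turnaround = (2+12+15+4+2+21) / 6 = 56/6 = 9.33

9.33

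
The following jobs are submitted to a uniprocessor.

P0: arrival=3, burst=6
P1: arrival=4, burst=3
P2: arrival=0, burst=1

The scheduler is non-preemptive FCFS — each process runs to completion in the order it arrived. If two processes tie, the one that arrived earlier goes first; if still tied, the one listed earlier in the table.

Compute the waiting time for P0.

0

Schedule: | P2 0-1 | idle 1-3 | P0 3-9 | P1 9-12 |
Completion: P0=9  P1=12  P2=1
Waiting(P0) = turnaround − burst = 6 − 6 = 0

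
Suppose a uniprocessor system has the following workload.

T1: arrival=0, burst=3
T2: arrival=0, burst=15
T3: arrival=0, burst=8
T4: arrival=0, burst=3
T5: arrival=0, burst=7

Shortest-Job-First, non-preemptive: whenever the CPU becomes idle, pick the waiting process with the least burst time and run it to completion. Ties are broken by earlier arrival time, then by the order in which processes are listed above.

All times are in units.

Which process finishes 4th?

Timeline: | T1 0-3 | T4 3-6 | T5 6-13 | T3 13-21 | T2 21-36 |
Completion: T1=3  T2=36  T3=21  T4=6  T5=13
Finish order: T1 → T4 → T5 → T3 → T2

T3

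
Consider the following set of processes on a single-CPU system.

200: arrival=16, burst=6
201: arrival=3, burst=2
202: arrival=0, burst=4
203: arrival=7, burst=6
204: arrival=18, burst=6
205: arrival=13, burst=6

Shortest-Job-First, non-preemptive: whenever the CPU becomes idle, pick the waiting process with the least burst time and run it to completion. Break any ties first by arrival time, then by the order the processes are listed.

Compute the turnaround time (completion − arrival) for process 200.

Gantt: | 202 0-4 | 201 4-6 | idle 6-7 | 203 7-13 | 205 13-19 | 200 19-25 | 204 25-31 |
Completion: 200=25  201=6  202=4  203=13  204=31  205=19
Turnaround (C−A): 200=9  201=3  202=4  203=6  204=13  205=6
Turnaround(200) = completion − arrival = 25 − 16 = 9

9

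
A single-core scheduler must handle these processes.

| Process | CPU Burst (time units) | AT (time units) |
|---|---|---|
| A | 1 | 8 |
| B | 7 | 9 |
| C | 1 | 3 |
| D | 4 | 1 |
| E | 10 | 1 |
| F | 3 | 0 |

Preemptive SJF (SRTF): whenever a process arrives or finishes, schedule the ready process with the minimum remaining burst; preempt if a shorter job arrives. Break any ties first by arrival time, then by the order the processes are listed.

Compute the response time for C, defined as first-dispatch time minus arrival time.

0

Gantt: | F 0-3 | C 3-4 | D 4-8 | A 8-9 | B 9-16 | E 16-26 |
Completion: A=9  B=16  C=4  D=8  E=26  F=3
Turnaround (C−A): A=1  B=7  C=1  D=7  E=25  F=3
Response(C) = first start − arrival = 3 − 3 = 0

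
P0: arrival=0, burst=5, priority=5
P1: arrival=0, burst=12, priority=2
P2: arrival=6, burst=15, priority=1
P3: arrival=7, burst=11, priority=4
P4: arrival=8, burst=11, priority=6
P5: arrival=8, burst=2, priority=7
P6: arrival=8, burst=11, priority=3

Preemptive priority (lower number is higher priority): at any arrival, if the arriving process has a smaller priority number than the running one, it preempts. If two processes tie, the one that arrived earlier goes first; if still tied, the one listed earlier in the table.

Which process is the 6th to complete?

P4

Gantt: | P1 0-6 | P2 6-21 | P1 21-27 | P6 27-38 | P3 38-49 | P0 49-54 | P4 54-65 | P5 65-67 |
Completion: P0=54  P1=27  P2=21  P3=49  P4=65  P5=67  P6=38
Turnaround (C−A): P0=54  P1=27  P2=15  P3=42  P4=57  P5=59  P6=30
Finish order: P2 → P1 → P6 → P3 → P0 → P4 → P5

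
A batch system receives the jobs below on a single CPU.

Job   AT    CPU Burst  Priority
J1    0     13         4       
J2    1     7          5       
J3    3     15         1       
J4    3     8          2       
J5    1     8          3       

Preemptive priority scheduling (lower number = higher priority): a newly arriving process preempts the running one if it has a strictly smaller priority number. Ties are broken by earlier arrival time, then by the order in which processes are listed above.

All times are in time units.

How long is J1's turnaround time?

44

Schedule: | J1 0-1 | J5 1-3 | J3 3-18 | J4 18-26 | J5 26-32 | J1 32-44 | J2 44-51 |
Completion: J1=44  J2=51  J3=18  J4=26  J5=32
Turnaround(J1) = completion − arrival = 44 − 0 = 44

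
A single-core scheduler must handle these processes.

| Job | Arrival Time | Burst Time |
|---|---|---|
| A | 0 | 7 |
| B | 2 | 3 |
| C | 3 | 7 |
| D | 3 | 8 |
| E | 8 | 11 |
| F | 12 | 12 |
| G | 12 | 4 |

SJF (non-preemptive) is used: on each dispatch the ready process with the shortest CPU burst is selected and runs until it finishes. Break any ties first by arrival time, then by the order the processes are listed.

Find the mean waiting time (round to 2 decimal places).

Gantt: | A 0-7 | B 7-10 | C 10-17 | G 17-21 | D 21-29 | E 29-40 | F 40-52 |
Completion: A=7  B=10  C=17  D=29  E=40  F=52  G=21
Turnaround (C−A): A=7  B=8  C=14  D=26  E=32  F=40  G=9
Waiting times: A=0, B=5, C=7, D=18, E=21, F=28, G=5
Average waiting = (0+5+7+18+21+28+5) / 7 = 84/7 = 12.00

12.00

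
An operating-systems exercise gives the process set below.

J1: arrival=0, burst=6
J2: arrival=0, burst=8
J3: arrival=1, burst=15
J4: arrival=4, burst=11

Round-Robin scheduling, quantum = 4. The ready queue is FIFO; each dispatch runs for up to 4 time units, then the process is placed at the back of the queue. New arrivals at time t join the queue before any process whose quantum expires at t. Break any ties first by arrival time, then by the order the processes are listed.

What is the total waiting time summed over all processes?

Schedule: | J1 0-4 | J2 4-8 | J3 8-12 | J4 12-16 | J1 16-18 | J2 18-22 | J3 22-26 | J4 26-30 | J3 30-34 | J4 34-37 | J3 37-40 |
Completion: J1=18  J2=22  J3=40  J4=37
Turnaround (C−A): J1=18  J2=22  J3=39  J4=33
Waiting = turnaround − burst: J1=12, J2=14, J3=24, J4=22
Total waiting = 12 + 14 + 24 + 22 = 72

72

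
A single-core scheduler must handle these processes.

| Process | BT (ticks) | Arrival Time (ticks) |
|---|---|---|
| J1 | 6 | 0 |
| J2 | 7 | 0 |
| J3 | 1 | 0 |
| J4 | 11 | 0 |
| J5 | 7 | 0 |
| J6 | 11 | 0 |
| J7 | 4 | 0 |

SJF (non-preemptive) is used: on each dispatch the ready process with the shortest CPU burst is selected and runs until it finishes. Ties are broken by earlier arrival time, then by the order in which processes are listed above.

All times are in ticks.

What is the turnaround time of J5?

Gantt: | J3 0-1 | J7 1-5 | J1 5-11 | J2 11-18 | J5 18-25 | J4 25-36 | J6 36-47 |
Completion: J1=11  J2=18  J3=1  J4=36  J5=25  J6=47  J7=5
Turnaround (C−A): J1=11  J2=18  J3=1  J4=36  J5=25  J6=47  J7=5
Turnaround(J5) = completion − arrival = 25 − 0 = 25

25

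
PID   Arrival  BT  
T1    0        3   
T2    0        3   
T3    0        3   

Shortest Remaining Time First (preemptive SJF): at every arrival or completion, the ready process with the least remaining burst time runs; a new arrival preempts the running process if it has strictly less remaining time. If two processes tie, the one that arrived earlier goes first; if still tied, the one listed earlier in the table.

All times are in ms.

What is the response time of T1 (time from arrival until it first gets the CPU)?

0

Schedule: | T1 0-3 | T2 3-6 | T3 6-9 |
Completion: T1=3  T2=6  T3=9
Turnaround (C−A): T1=3  T2=6  T3=9
Response(T1) = first start − arrival = 0 − 0 = 0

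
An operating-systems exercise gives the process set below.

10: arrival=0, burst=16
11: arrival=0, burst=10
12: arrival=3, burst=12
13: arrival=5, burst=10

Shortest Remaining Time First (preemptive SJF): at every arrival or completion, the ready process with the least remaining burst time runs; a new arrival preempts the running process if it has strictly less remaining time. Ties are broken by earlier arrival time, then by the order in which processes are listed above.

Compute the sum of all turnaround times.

102

Gantt: | 11 0-10 | 13 10-20 | 12 20-32 | 10 32-48 |
Completion: 10=48  11=10  12=32  13=20
Turnaround (C−A): 10=48  11=10  12=29  13=15
Turnaround = completion − arrival: 10=48, 11=10, 12=29, 13=15
Total turnaround = 48 + 10 + 29 + 15 = 102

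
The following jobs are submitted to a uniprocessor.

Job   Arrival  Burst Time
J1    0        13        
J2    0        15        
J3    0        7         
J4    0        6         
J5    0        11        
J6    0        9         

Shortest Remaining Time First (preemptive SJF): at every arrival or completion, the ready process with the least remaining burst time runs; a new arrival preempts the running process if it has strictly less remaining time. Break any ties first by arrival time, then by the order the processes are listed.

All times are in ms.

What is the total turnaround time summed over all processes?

181

Gantt: | J4 0-6 | J3 6-13 | J6 13-22 | J5 22-33 | J1 33-46 | J2 46-61 |
Completion: J1=46  J2=61  J3=13  J4=6  J5=33  J6=22
Turnaround = completion − arrival: J1=46, J2=61, J3=13, J4=6, J5=33, J6=22
Total turnaround = 46 + 61 + 13 + 6 + 33 + 22 = 181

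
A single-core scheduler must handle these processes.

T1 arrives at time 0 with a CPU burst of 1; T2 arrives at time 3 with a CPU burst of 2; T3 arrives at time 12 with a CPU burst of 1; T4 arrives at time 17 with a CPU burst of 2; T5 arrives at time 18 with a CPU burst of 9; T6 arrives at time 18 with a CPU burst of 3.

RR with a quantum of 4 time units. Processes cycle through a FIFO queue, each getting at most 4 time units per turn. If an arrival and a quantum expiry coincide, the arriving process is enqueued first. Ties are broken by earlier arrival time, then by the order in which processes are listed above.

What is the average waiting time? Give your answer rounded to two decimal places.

Schedule: | T1 0-1 | idle 1-3 | T2 3-5 | idle 5-12 | T3 12-13 | idle 13-17 | T4 17-19 | T5 19-23 | T6 23-26 | T5 26-31 |
Completion: T1=1  T2=5  T3=13  T4=19  T5=31  T6=26
Turnaround (C−A): T1=1  T2=2  T3=1  T4=2  T5=13  T6=8
Waiting times: T1=0, T2=0, T3=0, T4=0, T5=4, T6=5
Average waiting = (0+0+0+0+4+5) / 6 = 9/6 = 1.50

1.50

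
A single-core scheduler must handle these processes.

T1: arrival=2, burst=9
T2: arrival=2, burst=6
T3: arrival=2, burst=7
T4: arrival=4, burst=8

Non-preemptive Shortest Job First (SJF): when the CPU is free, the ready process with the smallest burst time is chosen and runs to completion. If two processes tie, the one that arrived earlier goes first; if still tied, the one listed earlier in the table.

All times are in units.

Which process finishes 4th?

Schedule: | idle 0-2 | T2 2-8 | T3 8-15 | T4 15-23 | T1 23-32 |
Completion: T1=32  T2=8  T3=15  T4=23
Turnaround (C−A): T1=30  T2=6  T3=13  T4=19
Finish order: T2 → T3 → T4 → T1

T1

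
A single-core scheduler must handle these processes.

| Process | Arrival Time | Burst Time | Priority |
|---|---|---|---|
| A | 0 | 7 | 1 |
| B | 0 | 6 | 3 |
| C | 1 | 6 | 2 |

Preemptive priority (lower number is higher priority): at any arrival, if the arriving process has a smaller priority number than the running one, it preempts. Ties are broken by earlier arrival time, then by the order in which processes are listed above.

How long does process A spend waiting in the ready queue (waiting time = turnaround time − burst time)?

Schedule: | A 0-7 | C 7-13 | B 13-19 |
Completion: A=7  B=19  C=13
Waiting(A) = turnaround − burst = 7 − 7 = 0

0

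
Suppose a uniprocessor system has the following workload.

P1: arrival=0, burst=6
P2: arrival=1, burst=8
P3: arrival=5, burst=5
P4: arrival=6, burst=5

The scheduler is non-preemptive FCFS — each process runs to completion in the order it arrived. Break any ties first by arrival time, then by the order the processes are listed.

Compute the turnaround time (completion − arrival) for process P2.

Gantt: | P1 0-6 | P2 6-14 | P3 14-19 | P4 19-24 |
Completion: P1=6  P2=14  P3=19  P4=24
Turnaround (C−A): P1=6  P2=13  P3=14  P4=18
Turnaround(P2) = completion − arrival = 14 − 1 = 13

13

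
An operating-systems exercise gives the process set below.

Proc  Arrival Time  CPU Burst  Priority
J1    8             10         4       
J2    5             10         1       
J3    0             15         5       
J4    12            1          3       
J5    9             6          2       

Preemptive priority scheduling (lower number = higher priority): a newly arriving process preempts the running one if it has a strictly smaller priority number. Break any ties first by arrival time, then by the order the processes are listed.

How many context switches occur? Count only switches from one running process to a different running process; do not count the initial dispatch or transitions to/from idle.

5

Timeline: | J3 0-5 | J2 5-15 | J5 15-21 | J4 21-22 | J1 22-32 | J3 32-42 |
Completion: J1=32  J2=15  J3=42  J4=22  J5=21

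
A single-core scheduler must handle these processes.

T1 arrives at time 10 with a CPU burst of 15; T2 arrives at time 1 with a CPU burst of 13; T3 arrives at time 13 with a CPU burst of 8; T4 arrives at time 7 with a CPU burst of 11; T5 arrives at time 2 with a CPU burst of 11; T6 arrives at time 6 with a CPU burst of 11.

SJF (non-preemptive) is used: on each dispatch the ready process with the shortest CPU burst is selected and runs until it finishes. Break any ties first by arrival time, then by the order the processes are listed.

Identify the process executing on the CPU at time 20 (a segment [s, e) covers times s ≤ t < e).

T3

Schedule: | idle 0-1 | T2 1-14 | T3 14-22 | T5 22-33 | T6 33-44 | T4 44-55 | T1 55-70 |
Completion: T1=70  T2=14  T3=22  T4=55  T5=33  T6=44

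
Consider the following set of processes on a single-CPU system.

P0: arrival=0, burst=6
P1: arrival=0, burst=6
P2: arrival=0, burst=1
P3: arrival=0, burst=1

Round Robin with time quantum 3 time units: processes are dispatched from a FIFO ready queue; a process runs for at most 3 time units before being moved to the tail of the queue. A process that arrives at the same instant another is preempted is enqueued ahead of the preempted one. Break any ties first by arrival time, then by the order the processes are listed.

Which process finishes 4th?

P1

Timeline: | P0 0-3 | P1 3-6 | P2 6-7 | P3 7-8 | P0 8-11 | P1 11-14 |
Completion: P0=11  P1=14  P2=7  P3=8
Turnaround (C−A): P0=11  P1=14  P2=7  P3=8
Finish order: P2 → P3 → P0 → P1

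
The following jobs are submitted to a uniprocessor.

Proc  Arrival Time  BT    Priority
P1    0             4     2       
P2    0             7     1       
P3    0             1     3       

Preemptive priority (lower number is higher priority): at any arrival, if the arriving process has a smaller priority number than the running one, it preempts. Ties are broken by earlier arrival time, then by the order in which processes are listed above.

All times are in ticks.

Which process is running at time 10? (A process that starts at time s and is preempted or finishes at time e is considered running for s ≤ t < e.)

Schedule: | P2 0-7 | P1 7-11 | P3 11-12 |
Completion: P1=11  P2=7  P3=12

P1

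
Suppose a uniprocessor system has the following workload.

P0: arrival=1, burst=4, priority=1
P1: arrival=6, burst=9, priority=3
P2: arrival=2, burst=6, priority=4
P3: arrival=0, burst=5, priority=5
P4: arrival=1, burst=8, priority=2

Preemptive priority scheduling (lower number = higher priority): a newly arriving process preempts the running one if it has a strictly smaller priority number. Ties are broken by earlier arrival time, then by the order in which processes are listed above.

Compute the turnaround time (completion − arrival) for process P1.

Gantt: | P3 0-1 | P0 1-5 | P4 5-13 | P1 13-22 | P2 22-28 | P3 28-32 |
Completion: P0=5  P1=22  P2=28  P3=32  P4=13
Turnaround (C−A): P0=4  P1=16  P2=26  P3=32  P4=12
Turnaround(P1) = completion − arrival = 22 − 6 = 16

16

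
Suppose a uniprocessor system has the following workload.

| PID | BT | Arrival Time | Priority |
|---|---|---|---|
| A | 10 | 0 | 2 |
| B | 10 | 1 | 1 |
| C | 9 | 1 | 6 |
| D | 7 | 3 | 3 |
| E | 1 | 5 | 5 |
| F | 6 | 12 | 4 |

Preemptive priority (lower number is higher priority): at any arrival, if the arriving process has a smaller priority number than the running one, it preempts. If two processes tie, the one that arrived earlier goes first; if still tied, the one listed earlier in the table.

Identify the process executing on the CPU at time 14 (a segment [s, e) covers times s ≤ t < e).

A

Gantt: | A 0-1 | B 1-11 | A 11-20 | D 20-27 | F 27-33 | E 33-34 | C 34-43 |
Completion: A=20  B=11  C=43  D=27  E=34  F=33
Turnaround (C−A): A=20  B=10  C=42  D=24  E=29  F=21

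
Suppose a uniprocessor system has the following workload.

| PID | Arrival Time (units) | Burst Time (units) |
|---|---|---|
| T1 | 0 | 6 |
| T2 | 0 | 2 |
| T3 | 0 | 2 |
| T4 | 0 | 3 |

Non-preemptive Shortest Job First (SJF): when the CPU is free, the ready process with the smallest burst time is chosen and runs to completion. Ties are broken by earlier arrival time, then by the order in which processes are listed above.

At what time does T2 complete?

2

Gantt: | T2 0-2 | T3 2-4 | T4 4-7 | T1 7-13 |
Completion: T1=13  T2=2  T3=4  T4=7
Turnaround (C−A): T1=13  T2=2  T3=4  T4=7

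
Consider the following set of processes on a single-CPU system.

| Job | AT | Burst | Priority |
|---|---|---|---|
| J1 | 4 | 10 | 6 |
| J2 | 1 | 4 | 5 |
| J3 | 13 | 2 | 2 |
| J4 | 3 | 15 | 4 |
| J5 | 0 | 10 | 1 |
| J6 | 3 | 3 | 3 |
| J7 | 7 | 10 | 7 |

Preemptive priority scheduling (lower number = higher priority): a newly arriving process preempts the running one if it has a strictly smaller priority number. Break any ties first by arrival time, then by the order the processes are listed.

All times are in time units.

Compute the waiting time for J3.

0

Schedule: | J5 0-10 | J6 10-13 | J3 13-15 | J4 15-30 | J2 30-34 | J1 34-44 | J7 44-54 |
Completion: J1=44  J2=34  J3=15  J4=30  J5=10  J6=13  J7=54
Waiting(J3) = turnaround − burst = 2 − 2 = 0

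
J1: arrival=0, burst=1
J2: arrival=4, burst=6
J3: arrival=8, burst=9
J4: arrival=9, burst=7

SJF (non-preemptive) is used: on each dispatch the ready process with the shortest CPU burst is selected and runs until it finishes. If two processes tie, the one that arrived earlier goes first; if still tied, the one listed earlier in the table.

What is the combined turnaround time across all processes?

33

Gantt: | J1 0-1 | idle 1-4 | J2 4-10 | J4 10-17 | J3 17-26 |
Completion: J1=1  J2=10  J3=26  J4=17
Turnaround (C−A): J1=1  J2=6  J3=18  J4=8
Turnaround = completion − arrival: J1=1, J2=6, J3=18, J4=8
Total turnaround = 1 + 6 + 18 + 8 = 33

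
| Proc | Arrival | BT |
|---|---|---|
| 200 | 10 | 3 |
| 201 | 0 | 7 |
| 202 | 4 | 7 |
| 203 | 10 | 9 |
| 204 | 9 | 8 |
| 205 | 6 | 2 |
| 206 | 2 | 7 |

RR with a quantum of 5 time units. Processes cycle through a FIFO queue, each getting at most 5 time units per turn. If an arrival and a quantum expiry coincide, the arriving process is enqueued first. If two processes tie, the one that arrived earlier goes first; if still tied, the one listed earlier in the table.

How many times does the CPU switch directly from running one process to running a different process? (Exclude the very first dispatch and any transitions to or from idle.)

11

Gantt: | 201 0-5 | 206 5-10 | 202 10-15 | 201 15-17 | 205 17-19 | 204 19-24 | 200 24-27 | 203 27-32 | 206 32-34 | 202 34-36 | 204 36-39 | 203 39-43 |
Completion: 200=27  201=17  202=36  203=43  204=39  205=19  206=34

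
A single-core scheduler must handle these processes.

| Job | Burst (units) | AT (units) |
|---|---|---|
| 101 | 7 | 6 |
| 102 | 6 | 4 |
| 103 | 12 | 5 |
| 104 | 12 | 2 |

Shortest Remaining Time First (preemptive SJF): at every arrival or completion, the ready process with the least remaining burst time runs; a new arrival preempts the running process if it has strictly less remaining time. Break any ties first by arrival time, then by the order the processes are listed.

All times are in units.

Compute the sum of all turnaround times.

76

Gantt: | idle 0-2 | 104 2-4 | 102 4-10 | 101 10-17 | 104 17-27 | 103 27-39 |
Completion: 101=17  102=10  103=39  104=27
Turnaround = completion − arrival: 101=11, 102=6, 103=34, 104=25
Total turnaround = 11 + 6 + 34 + 25 = 76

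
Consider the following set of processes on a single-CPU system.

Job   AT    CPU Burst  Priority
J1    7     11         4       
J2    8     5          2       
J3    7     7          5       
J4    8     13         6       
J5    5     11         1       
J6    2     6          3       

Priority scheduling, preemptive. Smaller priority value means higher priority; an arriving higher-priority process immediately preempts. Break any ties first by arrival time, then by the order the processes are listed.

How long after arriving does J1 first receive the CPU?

17

Gantt: | idle 0-2 | J6 2-5 | J5 5-16 | J2 16-21 | J6 21-24 | J1 24-35 | J3 35-42 | J4 42-55 |
Completion: J1=35  J2=21  J3=42  J4=55  J5=16  J6=24
Turnaround (C−A): J1=28  J2=13  J3=35  J4=47  J5=11  J6=22
Response(J1) = first start − arrival = 24 − 7 = 17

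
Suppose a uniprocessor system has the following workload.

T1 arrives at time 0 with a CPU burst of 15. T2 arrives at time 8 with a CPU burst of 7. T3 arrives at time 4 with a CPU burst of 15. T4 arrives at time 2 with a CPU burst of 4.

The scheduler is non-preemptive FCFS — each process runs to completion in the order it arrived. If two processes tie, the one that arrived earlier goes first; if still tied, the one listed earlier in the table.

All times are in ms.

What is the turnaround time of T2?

33

Schedule: | T1 0-15 | T4 15-19 | T3 19-34 | T2 34-41 |
Completion: T1=15  T2=41  T3=34  T4=19
Turnaround(T2) = completion − arrival = 41 − 8 = 33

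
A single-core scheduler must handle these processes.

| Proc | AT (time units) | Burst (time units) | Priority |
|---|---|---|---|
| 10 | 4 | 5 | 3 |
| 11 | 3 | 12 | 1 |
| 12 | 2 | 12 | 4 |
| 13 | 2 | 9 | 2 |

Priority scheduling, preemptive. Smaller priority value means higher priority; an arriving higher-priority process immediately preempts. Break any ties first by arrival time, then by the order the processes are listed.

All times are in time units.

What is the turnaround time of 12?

38

Schedule: | idle 0-2 | 13 2-3 | 11 3-15 | 13 15-23 | 10 23-28 | 12 28-40 |
Completion: 10=28  11=15  12=40  13=23
Turnaround (C−A): 10=24  11=12  12=38  13=21
Turnaround(12) = completion − arrival = 40 − 2 = 38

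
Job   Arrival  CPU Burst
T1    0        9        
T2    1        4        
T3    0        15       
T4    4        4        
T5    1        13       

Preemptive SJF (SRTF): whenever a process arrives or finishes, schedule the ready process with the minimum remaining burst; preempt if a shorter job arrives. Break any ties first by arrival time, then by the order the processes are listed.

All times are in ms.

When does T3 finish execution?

45

Gantt: | T1 0-1 | T2 1-5 | T4 5-9 | T1 9-17 | T5 17-30 | T3 30-45 |
Completion: T1=17  T2=5  T3=45  T4=9  T5=30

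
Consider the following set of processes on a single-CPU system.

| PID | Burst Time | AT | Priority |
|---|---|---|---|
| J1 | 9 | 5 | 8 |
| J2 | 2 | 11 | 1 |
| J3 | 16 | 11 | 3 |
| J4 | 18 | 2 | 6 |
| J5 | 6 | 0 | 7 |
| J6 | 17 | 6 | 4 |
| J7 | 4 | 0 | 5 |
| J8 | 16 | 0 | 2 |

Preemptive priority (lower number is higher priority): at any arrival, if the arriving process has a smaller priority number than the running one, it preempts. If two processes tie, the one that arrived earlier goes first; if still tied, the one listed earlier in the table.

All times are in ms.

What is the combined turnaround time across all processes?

Gantt: | J8 0-11 | J2 11-13 | J8 13-18 | J3 18-34 | J6 34-51 | J7 51-55 | J4 55-73 | J5 73-79 | J1 79-88 |
Completion: J1=88  J2=13  J3=34  J4=73  J5=79  J6=51  J7=55  J8=18
Turnaround = completion − arrival: J1=83, J2=2, J3=23, J4=71, J5=79, J6=45, J7=55, J8=18
Total turnaround = 83 + 2 + 23 + 71 + 79 + 45 + 55 + 18 = 376

376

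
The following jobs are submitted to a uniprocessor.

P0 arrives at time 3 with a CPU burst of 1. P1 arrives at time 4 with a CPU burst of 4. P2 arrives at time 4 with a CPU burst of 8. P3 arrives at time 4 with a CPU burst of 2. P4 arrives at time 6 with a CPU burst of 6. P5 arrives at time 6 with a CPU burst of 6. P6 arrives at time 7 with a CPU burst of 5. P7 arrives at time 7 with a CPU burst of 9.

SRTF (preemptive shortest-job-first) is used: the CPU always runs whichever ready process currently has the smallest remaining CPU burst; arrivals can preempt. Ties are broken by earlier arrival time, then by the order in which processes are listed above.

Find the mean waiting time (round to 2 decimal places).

10.00

Gantt: | idle 0-3 | P0 3-4 | P3 4-6 | P1 6-10 | P6 10-15 | P4 15-21 | P5 21-27 | P2 27-35 | P7 35-44 |
Completion: P0=4  P1=10  P2=35  P3=6  P4=21  P5=27  P6=15  P7=44
Waiting times: P0=0, P1=2, P2=23, P3=0, P4=9, P5=15, P6=3, P7=28
Average waiting = (0+2+23+0+9+15+3+28) / 8 = 80/8 = 10.00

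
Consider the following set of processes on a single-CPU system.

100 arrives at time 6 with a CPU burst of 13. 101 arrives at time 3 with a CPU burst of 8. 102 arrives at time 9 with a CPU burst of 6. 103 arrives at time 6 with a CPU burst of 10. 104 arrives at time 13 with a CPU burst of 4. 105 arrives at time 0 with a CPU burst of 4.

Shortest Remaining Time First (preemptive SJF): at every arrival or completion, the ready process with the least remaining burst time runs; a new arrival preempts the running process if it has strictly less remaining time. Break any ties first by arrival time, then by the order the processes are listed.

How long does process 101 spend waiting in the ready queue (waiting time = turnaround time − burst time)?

Timeline: | 105 0-4 | 101 4-12 | 102 12-13 | 104 13-17 | 102 17-22 | 103 22-32 | 100 32-45 |
Completion: 100=45  101=12  102=22  103=32  104=17  105=4
Turnaround (C−A): 100=39  101=9  102=13  103=26  104=4  105=4
Waiting(101) = turnaround − burst = 9 − 8 = 1

1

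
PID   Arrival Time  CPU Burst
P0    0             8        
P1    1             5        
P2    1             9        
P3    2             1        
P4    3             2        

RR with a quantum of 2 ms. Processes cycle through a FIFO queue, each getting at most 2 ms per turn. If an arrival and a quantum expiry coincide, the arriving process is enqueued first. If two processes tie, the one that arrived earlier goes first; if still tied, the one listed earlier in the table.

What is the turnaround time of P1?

Gantt: | P0 0-2 | P1 2-4 | P2 4-6 | P3 6-7 | P0 7-9 | P4 9-11 | P1 11-13 | P2 13-15 | P0 15-17 | P1 17-18 | P2 18-20 | P0 20-22 | P2 22-25 |
Completion: P0=22  P1=18  P2=25  P3=7  P4=11
Turnaround (C−A): P0=22  P1=17  P2=24  P3=5  P4=8
Turnaround(P1) = completion − arrival = 18 − 1 = 17

17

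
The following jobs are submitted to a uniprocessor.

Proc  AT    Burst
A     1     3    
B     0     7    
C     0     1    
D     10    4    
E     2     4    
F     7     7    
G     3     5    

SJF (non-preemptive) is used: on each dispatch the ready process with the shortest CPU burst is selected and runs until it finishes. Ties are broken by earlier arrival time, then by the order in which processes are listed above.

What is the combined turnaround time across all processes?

75

Schedule: | C 0-1 | A 1-4 | E 4-8 | G 8-13 | D 13-17 | B 17-24 | F 24-31 |
Completion: A=4  B=24  C=1  D=17  E=8  F=31  G=13
Turnaround (C−A): A=3  B=24  C=1  D=7  E=6  F=24  G=10
Turnaround = completion − arrival: A=3, B=24, C=1, D=7, E=6, F=24, G=10
Total turnaround = 3 + 24 + 1 + 7 + 6 + 24 + 10 = 75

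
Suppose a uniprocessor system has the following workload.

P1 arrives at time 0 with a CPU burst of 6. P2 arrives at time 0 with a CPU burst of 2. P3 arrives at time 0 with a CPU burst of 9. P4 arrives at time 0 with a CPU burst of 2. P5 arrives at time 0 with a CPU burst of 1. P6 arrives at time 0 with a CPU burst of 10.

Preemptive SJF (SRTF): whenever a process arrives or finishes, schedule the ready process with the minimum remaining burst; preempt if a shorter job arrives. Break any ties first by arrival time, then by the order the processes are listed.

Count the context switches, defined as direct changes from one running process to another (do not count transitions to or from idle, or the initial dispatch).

Gantt: | P5 0-1 | P2 1-3 | P4 3-5 | P1 5-11 | P3 11-20 | P6 20-30 |
Completion: P1=11  P2=3  P3=20  P4=5  P5=1  P6=30

5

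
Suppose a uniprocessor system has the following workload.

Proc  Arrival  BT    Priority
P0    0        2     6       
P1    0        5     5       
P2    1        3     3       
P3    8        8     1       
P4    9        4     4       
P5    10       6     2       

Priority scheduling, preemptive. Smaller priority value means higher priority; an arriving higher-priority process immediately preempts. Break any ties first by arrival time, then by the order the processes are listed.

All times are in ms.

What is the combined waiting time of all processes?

48

Schedule: | P1 0-1 | P2 1-4 | P1 4-8 | P3 8-16 | P5 16-22 | P4 22-26 | P0 26-28 |
Completion: P0=28  P1=8  P2=4  P3=16  P4=26  P5=22
Turnaround (C−A): P0=28  P1=8  P2=3  P3=8  P4=17  P5=12
Waiting = turnaround − burst: P0=26, P1=3, P2=0, P3=0, P4=13, P5=6
Total waiting = 26 + 3 + 0 + 0 + 13 + 6 = 48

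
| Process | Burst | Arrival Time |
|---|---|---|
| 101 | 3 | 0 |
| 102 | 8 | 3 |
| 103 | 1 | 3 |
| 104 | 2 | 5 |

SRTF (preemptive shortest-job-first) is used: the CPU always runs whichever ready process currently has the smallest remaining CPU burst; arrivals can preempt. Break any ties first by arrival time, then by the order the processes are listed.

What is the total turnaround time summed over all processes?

17

Timeline: | 101 0-3 | 103 3-4 | 102 4-5 | 104 5-7 | 102 7-14 |
Completion: 101=3  102=14  103=4  104=7
Turnaround (C−A): 101=3  102=11  103=1  104=2
Turnaround = completion − arrival: 101=3, 102=11, 103=1, 104=2
Total turnaround = 3 + 11 + 1 + 2 = 17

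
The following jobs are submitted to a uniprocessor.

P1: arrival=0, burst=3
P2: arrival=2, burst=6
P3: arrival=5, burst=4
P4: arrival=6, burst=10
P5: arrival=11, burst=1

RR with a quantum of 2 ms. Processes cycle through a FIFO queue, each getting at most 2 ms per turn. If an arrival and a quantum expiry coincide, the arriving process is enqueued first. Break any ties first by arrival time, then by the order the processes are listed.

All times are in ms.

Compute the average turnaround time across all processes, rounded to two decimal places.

Gantt: | P1 0-2 | P2 2-4 | P1 4-5 | P2 5-7 | P3 7-9 | P4 9-11 | P2 11-13 | P3 13-15 | P5 15-16 | P4 16-24 |
Completion: P1=5  P2=13  P3=15  P4=24  P5=16
Turnaround (C−A): P1=5  P2=11  P3=10  P4=18  P5=5
Turnaround times: P1=5, P2=11, P3=10, P4=18, P5=5
Average turnaround = (5+11+10+18+5) / 5 = 49/5 = 9.80

9.80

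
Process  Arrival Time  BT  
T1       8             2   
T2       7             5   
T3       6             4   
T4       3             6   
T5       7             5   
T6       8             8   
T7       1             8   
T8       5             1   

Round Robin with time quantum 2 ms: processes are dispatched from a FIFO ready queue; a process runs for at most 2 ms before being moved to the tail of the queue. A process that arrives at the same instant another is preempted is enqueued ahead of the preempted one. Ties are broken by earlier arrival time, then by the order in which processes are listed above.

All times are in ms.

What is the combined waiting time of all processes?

137

Schedule: | idle 0-1 | T7 1-3 | T4 3-5 | T7 5-7 | T8 7-8 | T4 8-10 | T3 10-12 | T2 12-14 | T5 14-16 | T7 16-18 | T1 18-20 | T6 20-22 | T4 22-24 | T3 24-26 | T2 26-28 | T5 28-30 | T7 30-32 | T6 32-34 | T2 34-35 | T5 35-36 | T6 36-40 |
Completion: T1=20  T2=35  T3=26  T4=24  T5=36  T6=40  T7=32  T8=8
Turnaround (C−A): T1=12  T2=28  T3=20  T4=21  T5=29  T6=32  T7=31  T8=3
Waiting = turnaround − burst: T1=10, T2=23, T3=16, T4=15, T5=24, T6=24, T7=23, T8=2
Total waiting = 10 + 23 + 16 + 15 + 24 + 24 + 23 + 2 = 137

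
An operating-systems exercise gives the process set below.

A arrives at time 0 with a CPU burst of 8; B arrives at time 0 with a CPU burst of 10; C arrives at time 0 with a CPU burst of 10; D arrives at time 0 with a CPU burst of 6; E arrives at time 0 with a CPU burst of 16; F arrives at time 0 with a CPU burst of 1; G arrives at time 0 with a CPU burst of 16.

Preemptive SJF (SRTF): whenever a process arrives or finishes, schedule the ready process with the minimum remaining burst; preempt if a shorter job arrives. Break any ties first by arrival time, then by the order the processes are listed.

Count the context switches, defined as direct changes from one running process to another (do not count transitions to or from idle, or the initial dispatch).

6

Schedule: | F 0-1 | D 1-7 | A 7-15 | B 15-25 | C 25-35 | E 35-51 | G 51-67 |
Completion: A=15  B=25  C=35  D=7  E=51  F=1  G=67
Turnaround (C−A): A=15  B=25  C=35  D=7  E=51  F=1  G=67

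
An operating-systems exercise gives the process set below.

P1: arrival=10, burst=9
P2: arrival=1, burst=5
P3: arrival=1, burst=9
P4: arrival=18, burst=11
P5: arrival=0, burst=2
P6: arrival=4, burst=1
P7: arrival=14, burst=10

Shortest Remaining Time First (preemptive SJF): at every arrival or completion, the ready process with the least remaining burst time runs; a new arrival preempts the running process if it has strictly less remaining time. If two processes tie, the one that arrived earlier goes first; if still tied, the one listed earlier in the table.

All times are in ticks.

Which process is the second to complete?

P6

Timeline: | P5 0-2 | P2 2-4 | P6 4-5 | P2 5-8 | P3 8-17 | P1 17-26 | P7 26-36 | P4 36-47 |
Completion: P1=26  P2=8  P3=17  P4=47  P5=2  P6=5  P7=36
Turnaround (C−A): P1=16  P2=7  P3=16  P4=29  P5=2  P6=1  P7=22
Finish order: P5 → P6 → P2 → P3 → P1 → P7 → P4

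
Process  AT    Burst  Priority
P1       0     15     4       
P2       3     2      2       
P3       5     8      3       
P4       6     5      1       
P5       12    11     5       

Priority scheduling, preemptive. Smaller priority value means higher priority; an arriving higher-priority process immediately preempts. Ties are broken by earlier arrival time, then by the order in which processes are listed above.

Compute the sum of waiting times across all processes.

Gantt: | P1 0-3 | P2 3-5 | P3 5-6 | P4 6-11 | P3 11-18 | P1 18-30 | P5 30-41 |
Completion: P1=30  P2=5  P3=18  P4=11  P5=41
Turnaround (C−A): P1=30  P2=2  P3=13  P4=5  P5=29
Waiting = turnaround − burst: P1=15, P2=0, P3=5, P4=0, P5=18
Total waiting = 15 + 0 + 5 + 0 + 18 = 38

38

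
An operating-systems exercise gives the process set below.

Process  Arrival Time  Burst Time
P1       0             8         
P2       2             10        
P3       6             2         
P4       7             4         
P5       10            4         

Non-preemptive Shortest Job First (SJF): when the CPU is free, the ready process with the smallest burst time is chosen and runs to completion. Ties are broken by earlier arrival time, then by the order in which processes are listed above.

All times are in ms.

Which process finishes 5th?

Timeline: | P1 0-8 | P3 8-10 | P4 10-14 | P5 14-18 | P2 18-28 |
Completion: P1=8  P2=28  P3=10  P4=14  P5=18
Finish order: P1 → P3 → P4 → P5 → P2

P2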